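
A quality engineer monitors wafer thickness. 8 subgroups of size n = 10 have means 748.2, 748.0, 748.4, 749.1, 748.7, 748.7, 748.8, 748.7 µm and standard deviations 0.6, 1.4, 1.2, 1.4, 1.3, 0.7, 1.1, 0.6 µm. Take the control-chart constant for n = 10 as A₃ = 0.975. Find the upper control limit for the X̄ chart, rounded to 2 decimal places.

749.59

X̄̄ = (748.2 + 748.0 + 748.4 + 749.1 + 748.7 + 748.7 + 748.8 + 748.7) / 8 = 748.5750
s̄ = (0.6 + 1.4 + 1.2 + 1.4 + 1.3 + 0.7 + 1.1 + 0.6) / 8 = 1.0375
UCL = X̄̄ + A₃·s̄ = 748.5750 + 0.975 × 1.0375 = 749.5866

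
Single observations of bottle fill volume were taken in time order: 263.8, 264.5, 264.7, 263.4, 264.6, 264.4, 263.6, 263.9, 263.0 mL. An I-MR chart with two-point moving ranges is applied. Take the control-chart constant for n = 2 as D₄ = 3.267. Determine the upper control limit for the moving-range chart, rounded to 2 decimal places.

Moving ranges: 0.7, 0.2, 1.3, 1.2, 0.2, 0.8, 0.3, 0.9; M̄R̄ = 5.6000 / 8 = 0.7000
UCL_MR = D₄·M̄R̄ = 3.267 × 0.7000 = 2.2869

2.29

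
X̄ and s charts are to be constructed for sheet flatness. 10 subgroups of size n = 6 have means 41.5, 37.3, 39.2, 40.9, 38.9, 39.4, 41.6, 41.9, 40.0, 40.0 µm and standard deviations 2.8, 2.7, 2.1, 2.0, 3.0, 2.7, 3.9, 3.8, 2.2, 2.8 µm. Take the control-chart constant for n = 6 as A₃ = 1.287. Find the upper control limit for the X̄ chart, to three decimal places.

43.674

X̄̄ = (41.5 + 37.3 + 39.2 + 40.9 + 38.9 + 39.4 + 41.6 + 41.9 + 40.0 + 40.0) / 10 = 40.0700
s̄ = (2.8 + 2.7 + 2.1 + 2.0 + 3.0 + 2.7 + 3.9 + 3.8 + 2.2 + 2.8) / 10 = 2.8000
UCL = X̄̄ + A₃·s̄ = 40.0700 + 1.287 × 2.8000 = 43.6736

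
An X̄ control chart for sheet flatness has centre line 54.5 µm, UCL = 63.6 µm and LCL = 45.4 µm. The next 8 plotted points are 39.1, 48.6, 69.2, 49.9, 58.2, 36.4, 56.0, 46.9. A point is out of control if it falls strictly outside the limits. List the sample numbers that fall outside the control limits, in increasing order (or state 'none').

Compare each point to [45.4, 63.6]: sample 1 = 39.1 < LCL; sample 3 = 69.2 > UCL; sample 6 = 36.4 < LCL.

1, 3, 6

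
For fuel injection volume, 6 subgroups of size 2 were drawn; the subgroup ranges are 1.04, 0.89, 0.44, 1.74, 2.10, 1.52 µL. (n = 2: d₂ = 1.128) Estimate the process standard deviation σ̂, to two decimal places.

R̄ = (1.04 + 0.89 + 0.44 + 1.74 + 2.10 + 1.52) / 6 = 1.2883
σ̂ = R̄ / d₂ = 1.2883 / 1.128 = 1.1421

1.14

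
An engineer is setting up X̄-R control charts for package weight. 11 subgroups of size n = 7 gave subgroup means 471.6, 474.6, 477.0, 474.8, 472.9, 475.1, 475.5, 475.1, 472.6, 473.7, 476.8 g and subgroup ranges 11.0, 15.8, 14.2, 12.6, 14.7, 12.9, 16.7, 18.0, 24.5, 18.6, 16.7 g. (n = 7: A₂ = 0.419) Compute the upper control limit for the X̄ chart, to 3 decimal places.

X̄̄ = (471.6 + 474.6 + 477.0 + 474.8 + 472.9 + 475.1 + 475.5 + 475.1 + 472.6 + 473.7 + 476.8) / 11 = 5219.7000 / 11 = 474.5182
R̄ = (11.0 + 15.8 + 14.2 + 12.6 + 14.7 + 12.9 + 16.7 + 18.0 + 24.5 + 18.6 + 16.7) / 11 = 175.7000 / 11 = 15.9727
UCL = X̄̄ + A₂·R̄ = 474.5182 + 0.419 × 15.9727 = 481.2108

481.211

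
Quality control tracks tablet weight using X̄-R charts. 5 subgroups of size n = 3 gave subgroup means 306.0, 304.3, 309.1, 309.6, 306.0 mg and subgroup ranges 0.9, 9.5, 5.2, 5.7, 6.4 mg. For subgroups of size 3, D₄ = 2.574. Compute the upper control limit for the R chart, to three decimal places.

14.260

R̄ = (0.9 + 9.5 + 5.2 + 5.7 + 6.4) / 5 = 27.7000 / 5 = 5.5400
UCL_R = D₄·R̄ = 2.574 × 5.5400 = 14.2600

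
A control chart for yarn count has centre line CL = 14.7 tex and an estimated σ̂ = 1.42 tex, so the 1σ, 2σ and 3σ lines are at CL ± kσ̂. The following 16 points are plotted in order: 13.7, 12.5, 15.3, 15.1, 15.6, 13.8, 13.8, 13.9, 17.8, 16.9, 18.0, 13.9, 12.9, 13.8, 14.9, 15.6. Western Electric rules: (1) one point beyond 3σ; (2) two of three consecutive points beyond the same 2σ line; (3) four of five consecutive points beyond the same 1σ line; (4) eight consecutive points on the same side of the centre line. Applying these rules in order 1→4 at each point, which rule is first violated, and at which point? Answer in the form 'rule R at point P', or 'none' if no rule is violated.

rule 2 at point 11

Zone of each point (C = within 1σ̂, B = 1σ̂–2σ̂, A = 2σ̂–3σ̂, * = beyond 3σ̂; sign = side of CL): 1:-C, 2:-B, 3:+C, 4:+C, 5:+C, 6:-C, 7:-C, 8:-C, 9:+A, 10:+B, 11:+A, 12:-C, 13:-B, 14:-C, 15:+C, 16:+C
Rule 2 (two of three consecutive points beyond the same 2σ limit) is satisfied at point 11.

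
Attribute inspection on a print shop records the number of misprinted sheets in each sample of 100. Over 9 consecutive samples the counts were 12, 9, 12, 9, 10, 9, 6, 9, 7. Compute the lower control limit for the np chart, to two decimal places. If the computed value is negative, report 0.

p̄ = Σdᵢ / (k·n) = 83 / (9 × 100) = 0.09222
LCL = np̄ − 3·√(np̄(1−p̄)) = 9.2222 − 3 × 2.8934 = 0.5420

0.54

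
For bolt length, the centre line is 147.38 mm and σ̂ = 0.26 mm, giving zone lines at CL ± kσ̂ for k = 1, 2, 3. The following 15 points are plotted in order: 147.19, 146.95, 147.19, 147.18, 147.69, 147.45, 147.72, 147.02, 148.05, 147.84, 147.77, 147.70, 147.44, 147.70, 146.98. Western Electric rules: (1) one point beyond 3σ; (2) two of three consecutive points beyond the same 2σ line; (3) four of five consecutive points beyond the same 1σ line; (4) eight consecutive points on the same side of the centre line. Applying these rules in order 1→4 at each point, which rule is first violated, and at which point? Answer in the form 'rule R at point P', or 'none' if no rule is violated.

Zone of each point (C = within 1σ̂, B = 1σ̂–2σ̂, A = 2σ̂–3σ̂, * = beyond 3σ̂; sign = side of CL): 1:-C, 2:-B, 3:-C, 4:-C, 5:+B, 6:+C, 7:+B, 8:-B, 9:+A, 10:+B, 11:+B, 12:+B, 13:+C, 14:+B, 15:-B
Rule 3 (four of five consecutive points beyond the same 1σ limit) is satisfied at point 11.

rule 3 at point 11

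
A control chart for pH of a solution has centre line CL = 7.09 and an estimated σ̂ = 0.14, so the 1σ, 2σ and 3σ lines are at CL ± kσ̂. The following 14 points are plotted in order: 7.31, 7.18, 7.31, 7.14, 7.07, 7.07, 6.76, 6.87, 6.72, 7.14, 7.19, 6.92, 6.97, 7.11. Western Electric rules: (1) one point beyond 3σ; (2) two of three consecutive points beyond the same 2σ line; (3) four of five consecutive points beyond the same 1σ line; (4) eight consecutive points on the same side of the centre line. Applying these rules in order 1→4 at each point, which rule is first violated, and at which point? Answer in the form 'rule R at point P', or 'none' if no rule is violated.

rule 2 at point 9

Zone of each point (C = within 1σ̂, B = 1σ̂–2σ̂, A = 2σ̂–3σ̂, * = beyond 3σ̂; sign = side of CL): 1:+B, 2:+C, 3:+B, 4:+C, 5:-C, 6:-C, 7:-A, 8:-B, 9:-A, 10:+C, 11:+C, 12:-B, 13:-C, 14:+C
Rule 2 (two of three consecutive points beyond the same 2σ limit) is satisfied at point 9.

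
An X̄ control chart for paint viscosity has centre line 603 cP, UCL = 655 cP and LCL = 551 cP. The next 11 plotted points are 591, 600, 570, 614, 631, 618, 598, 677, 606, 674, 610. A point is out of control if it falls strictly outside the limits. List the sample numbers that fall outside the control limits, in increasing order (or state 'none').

8, 10

Compare each point to [551, 655]: sample 8 = 677 > UCL; sample 10 = 674 > UCL.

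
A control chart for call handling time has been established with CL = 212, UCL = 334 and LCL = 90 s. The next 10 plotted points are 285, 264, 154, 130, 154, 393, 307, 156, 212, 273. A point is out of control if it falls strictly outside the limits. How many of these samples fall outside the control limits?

1

Compare each point to [90, 334]: sample 6 = 393 > UCL.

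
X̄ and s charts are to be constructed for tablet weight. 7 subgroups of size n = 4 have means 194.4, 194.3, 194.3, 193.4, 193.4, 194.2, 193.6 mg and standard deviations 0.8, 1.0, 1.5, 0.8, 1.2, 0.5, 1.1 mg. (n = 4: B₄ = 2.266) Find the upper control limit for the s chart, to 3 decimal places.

2.234

s̄ = (0.8 + 1.0 + 1.5 + 0.8 + 1.2 + 0.5 + 1.1) / 7 = 0.9857
UCL_s = B₄·s̄ = 2.266 × 0.9857 = 2.2336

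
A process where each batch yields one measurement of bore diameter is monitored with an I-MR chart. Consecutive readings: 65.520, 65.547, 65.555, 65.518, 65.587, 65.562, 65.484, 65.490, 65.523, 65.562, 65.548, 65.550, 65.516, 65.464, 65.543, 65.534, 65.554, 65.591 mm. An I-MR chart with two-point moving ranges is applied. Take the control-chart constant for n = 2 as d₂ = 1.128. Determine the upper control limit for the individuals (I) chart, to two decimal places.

X̄ = (65.520 + 65.547 + 65.555 + 65.518 + 65.587 + 65.562 + 65.484 + 65.490 + 65.523 + 65.562 + 65.548 + 65.550 + 65.516 + 65.464 + 65.543 + 65.534 + 65.554 + 65.591) / 18 = 65.5360
Moving ranges: 0.027, 0.008, 0.037, 0.069, 0.025, 0.078, 0.006, 0.033, 0.039, 0.014, 0.002, 0.034, 0.052, 0.079, 0.009, 0.020, 0.037; M̄R̄ = 0.5690 / 17 = 0.0335
UCL = X̄ + 3·M̄R̄/d₂ = 65.5360 + 3 × 0.0335 / 1.128 = 65.6250

65.63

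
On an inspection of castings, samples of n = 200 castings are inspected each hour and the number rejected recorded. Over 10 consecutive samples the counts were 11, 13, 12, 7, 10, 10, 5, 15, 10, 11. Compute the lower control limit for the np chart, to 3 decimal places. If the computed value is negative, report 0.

0.980

p̄ = Σdᵢ / (k·n) = 104 / (10 × 200) = 0.05200
LCL = np̄ − 3·√(np̄(1−p̄)) = 10.4000 − 3 × 3.1399 = 0.9802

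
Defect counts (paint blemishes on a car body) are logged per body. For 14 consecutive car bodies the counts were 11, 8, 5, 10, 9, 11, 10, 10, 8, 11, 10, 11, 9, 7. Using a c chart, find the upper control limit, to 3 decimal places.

c̄ = (11 + 8 + 5 + 10 + 9 + 11 + 10 + 10 + 8 + 11 + 10 + 11 + 9 + 7) / 14 = 130 / 14 = 9.2857
UCL = c̄ + 3√c̄ = 9.2857 + 3 × √9.2857 = 9.2857 + 3 × 3.0472 = 18.4275

18.427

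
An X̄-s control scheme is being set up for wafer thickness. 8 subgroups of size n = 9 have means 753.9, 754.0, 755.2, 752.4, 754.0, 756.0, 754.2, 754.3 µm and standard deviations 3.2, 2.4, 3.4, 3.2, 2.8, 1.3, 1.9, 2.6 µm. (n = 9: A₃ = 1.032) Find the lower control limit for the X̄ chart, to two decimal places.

X̄̄ = (753.9 + 754.0 + 755.2 + 752.4 + 754.0 + 756.0 + 754.2 + 754.3) / 8 = 754.2500
s̄ = (3.2 + 2.4 + 3.4 + 3.2 + 2.8 + 1.3 + 1.9 + 2.6) / 8 = 2.6000
LCL = X̄̄ − A₃·s̄ = 754.2500 − 1.032 × 2.6000 = 751.5668

751.57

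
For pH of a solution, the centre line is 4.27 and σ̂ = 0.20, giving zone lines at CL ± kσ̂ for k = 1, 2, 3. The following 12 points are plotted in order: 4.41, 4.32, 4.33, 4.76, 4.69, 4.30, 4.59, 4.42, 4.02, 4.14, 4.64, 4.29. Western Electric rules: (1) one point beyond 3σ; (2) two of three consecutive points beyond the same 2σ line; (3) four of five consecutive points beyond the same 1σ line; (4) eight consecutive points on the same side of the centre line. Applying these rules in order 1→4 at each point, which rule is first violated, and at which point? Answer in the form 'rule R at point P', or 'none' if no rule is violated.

Zone of each point (C = within 1σ̂, B = 1σ̂–2σ̂, A = 2σ̂–3σ̂, * = beyond 3σ̂; sign = side of CL): 1:+C, 2:+C, 3:+C, 4:+A, 5:+A, 6:+C, 7:+B, 8:+C, 9:-B, 10:-C, 11:+B, 12:+C
Rule 2 (two of three consecutive points beyond the same 2σ limit) is satisfied at point 5.

rule 2 at point 5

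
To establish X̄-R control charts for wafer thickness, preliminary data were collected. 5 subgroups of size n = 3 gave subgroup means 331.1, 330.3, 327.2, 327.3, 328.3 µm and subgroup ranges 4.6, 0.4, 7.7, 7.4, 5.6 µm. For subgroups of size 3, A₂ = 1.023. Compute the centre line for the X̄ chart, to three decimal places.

328.840

X̄̄ = (331.1 + 330.3 + 327.2 + 327.3 + 328.3) / 5 = 1644.2000 / 5 = 328.8400
CL = X̄̄ = 328.8400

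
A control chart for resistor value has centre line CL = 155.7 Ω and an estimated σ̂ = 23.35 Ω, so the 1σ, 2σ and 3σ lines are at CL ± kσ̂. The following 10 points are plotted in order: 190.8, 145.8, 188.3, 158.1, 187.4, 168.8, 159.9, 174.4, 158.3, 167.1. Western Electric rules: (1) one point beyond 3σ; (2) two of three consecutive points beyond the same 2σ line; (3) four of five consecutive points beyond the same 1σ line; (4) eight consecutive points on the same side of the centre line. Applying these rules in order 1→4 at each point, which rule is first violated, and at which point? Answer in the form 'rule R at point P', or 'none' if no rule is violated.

Zone of each point (C = within 1σ̂, B = 1σ̂–2σ̂, A = 2σ̂–3σ̂, * = beyond 3σ̂; sign = side of CL): 1:+B, 2:-C, 3:+B, 4:+C, 5:+B, 6:+C, 7:+C, 8:+C, 9:+C, 10:+C
Rule 4 (eight consecutive points on the same side of the centre line) is satisfied at point 10.

rule 4 at point 10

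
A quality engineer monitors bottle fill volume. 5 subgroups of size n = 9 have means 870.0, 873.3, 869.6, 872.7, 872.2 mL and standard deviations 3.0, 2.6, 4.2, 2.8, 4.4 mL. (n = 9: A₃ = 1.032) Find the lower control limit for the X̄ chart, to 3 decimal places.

868.051

X̄̄ = (870.0 + 873.3 + 869.6 + 872.7 + 872.2) / 5 = 871.5600
s̄ = (3.0 + 2.6 + 4.2 + 2.8 + 4.4) / 5 = 3.4000
LCL = X̄̄ − A₃·s̄ = 871.5600 − 1.032 × 3.4000 = 868.0512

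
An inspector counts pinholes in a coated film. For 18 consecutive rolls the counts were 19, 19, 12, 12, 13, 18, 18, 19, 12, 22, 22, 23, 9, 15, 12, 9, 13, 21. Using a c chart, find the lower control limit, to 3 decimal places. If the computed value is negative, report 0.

c̄ = (19 + 19 + 12 + 12 + 13 + 18 + 18 + 19 + 12 + 22 + 22 + 23 + 9 + 15 + 12 + 9 + 13 + 21) / 18 = 288 / 18 = 16.0000
LCL = c̄ − 3√c̄ = 16.0000 − 3 × 4.0000 = 4.0000

4.000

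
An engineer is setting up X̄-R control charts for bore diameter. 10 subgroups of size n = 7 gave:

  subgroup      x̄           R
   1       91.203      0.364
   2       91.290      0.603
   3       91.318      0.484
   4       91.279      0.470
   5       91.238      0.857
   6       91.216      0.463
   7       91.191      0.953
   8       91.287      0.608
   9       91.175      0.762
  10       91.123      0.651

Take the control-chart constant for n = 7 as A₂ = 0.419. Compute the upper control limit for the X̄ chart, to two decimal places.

91.49

X̄̄ = (91.203 + 91.290 + 91.318 + 91.279 + 91.238 + 91.216 + 91.191 + 91.287 + 91.175 + 91.123) / 10 = 912.3200 / 10 = 91.2320
R̄ = (0.364 + 0.603 + 0.484 + 0.470 + 0.857 + 0.463 + 0.953 + 0.608 + 0.762 + 0.651) / 10 = 6.2150 / 10 = 0.6215
UCL = X̄̄ + A₂·R̄ = 91.2320 + 0.419 × 0.6215 = 91.4924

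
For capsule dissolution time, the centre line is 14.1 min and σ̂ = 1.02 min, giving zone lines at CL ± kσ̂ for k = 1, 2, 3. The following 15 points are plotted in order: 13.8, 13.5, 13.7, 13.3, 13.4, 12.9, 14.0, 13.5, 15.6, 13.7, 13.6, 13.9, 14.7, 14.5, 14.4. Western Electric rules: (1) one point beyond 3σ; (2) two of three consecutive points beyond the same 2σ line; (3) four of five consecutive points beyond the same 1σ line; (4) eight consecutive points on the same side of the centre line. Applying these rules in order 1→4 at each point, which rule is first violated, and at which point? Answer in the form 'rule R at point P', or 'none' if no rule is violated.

rule 4 at point 8

Zone of each point (C = within 1σ̂, B = 1σ̂–2σ̂, A = 2σ̂–3σ̂, * = beyond 3σ̂; sign = side of CL): 1:-C, 2:-C, 3:-C, 4:-C, 5:-C, 6:-B, 7:-C, 8:-C, 9:+B, 10:-C, 11:-C, 12:-C, 13:+C, 14:+C, 15:+C
Rule 4 (eight consecutive points on the same side of the centre line) is satisfied at point 8.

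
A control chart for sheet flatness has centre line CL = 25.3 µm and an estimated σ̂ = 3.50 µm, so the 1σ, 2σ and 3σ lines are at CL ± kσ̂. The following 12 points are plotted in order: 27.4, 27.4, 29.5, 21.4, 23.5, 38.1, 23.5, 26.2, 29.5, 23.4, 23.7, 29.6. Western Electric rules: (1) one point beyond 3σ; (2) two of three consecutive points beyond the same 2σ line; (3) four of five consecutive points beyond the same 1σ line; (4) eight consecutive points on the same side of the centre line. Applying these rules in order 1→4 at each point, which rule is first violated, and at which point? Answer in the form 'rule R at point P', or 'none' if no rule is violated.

Zone of each point (C = within 1σ̂, B = 1σ̂–2σ̂, A = 2σ̂–3σ̂, * = beyond 3σ̂; sign = side of CL): 1:+C, 2:+C, 3:+B, 4:-B, 5:-C, 6:+*, 7:-C, 8:+C, 9:+B, 10:-C, 11:-C, 12:+B
Rule 1 (one point beyond the 3σ limits) is satisfied at point 6.

rule 1 at point 6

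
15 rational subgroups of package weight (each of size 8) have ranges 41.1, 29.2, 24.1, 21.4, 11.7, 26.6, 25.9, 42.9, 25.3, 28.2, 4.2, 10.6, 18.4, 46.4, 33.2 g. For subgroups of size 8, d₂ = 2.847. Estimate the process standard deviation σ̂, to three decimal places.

R̄ = (41.1 + 29.2 + 24.1 + 21.4 + 11.7 + 26.6 + 25.9 + 42.9 + 25.3 + 28.2 + 4.2 + 10.6 + 18.4 + 46.4 + 33.2) / 15 = 25.9467
σ̂ = R̄ / d₂ = 25.9467 / 2.847 = 9.1137

9.114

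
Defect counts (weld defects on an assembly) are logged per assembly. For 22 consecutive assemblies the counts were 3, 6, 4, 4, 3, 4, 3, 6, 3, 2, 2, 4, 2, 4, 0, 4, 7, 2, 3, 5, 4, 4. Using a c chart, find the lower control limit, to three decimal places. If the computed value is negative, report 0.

c̄ = (3 + 6 + 4 + 4 + 3 + 4 + 3 + 6 + 3 + 2 + 2 + 4 + 2 + 4 + 0 + 4 + 7 + 2 + 3 + 5 + 4 + 4) / 22 = 79 / 22 = 3.5909
LCL = c̄ − 3√c̄ = 3.5909 − 3 × 1.8950 = -2.0940 → 0 (cannot be negative)

0.000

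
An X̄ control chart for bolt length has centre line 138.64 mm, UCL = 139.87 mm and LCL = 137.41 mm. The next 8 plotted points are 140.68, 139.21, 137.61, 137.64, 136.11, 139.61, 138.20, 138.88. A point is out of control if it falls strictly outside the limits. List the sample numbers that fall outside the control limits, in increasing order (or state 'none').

1, 5

Compare each point to [137.41, 139.87]: sample 1 = 140.68 > UCL; sample 5 = 136.11 < LCL.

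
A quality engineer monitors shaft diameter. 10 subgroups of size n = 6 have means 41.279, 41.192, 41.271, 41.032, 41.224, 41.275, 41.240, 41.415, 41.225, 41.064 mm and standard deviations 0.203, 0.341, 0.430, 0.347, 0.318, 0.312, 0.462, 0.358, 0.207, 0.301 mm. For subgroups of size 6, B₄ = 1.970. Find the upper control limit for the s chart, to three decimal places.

s̄ = (0.203 + 0.341 + 0.430 + 0.347 + 0.318 + 0.312 + 0.462 + 0.358 + 0.207 + 0.301) / 10 = 0.3279
UCL_s = B₄·s̄ = 1.970 × 0.3279 = 0.6460

0.646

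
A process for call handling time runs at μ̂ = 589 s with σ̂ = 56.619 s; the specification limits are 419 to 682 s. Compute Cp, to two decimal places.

Cp = (USL − LSL) / (6σ̂) = (682 − 419) / (6 × 56.619) = 263.0000 / 339.7140 = 0.7742

0.77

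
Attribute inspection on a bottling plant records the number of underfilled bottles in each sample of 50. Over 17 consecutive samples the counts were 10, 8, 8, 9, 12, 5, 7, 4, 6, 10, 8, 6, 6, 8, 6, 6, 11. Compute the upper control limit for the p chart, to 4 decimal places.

p̄ = Σdᵢ / (k·n) = 130 / (17 × 50) = 0.15294
UCL = p̄ + 3·√(p̄(1−p̄)/n) = 0.15294 + 3 × √(0.15294×0.84706/50) = 0.15294 + 3 × 0.05090 = 0.30565

0.3056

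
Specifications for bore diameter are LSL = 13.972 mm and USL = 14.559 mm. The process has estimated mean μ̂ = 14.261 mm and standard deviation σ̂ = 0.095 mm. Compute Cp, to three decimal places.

1.030

Cp = (USL − LSL) / (6σ̂) = (14.559 − 13.972) / (6 × 0.095) = 0.5870 / 0.5700 = 1.0298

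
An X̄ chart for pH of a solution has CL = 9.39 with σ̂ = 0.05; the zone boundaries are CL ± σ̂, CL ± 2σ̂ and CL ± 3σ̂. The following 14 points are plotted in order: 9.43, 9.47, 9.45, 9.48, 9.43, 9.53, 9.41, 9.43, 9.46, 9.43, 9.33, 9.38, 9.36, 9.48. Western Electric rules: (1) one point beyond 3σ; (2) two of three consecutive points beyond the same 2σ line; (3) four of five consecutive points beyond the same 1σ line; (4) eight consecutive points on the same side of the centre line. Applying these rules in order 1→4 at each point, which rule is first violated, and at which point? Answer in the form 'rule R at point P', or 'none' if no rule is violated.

rule 3 at point 6

Zone of each point (C = within 1σ̂, B = 1σ̂–2σ̂, A = 2σ̂–3σ̂, * = beyond 3σ̂; sign = side of CL): 1:+C, 2:+B, 3:+B, 4:+B, 5:+C, 6:+A, 7:+C, 8:+C, 9:+B, 10:+C, 11:-B, 12:-C, 13:-C, 14:+B
Rule 3 (four of five consecutive points beyond the same 1σ limit) is satisfied at point 6.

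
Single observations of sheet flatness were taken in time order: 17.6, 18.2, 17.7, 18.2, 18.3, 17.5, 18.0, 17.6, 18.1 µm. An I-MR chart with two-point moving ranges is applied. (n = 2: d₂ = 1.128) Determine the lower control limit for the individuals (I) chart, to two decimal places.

16.61

X̄ = (17.6 + 18.2 + 17.7 + 18.2 + 18.3 + 17.5 + 18.0 + 17.6 + 18.1) / 9 = 17.9111
Moving ranges: 0.6, 0.5, 0.5, 0.1, 0.8, 0.5, 0.4, 0.5; M̄R̄ = 3.9000 / 8 = 0.4875
LCL = X̄ − 3·M̄R̄/d₂ = 17.9111 − 3 × 0.4875 / 1.128 = 16.6146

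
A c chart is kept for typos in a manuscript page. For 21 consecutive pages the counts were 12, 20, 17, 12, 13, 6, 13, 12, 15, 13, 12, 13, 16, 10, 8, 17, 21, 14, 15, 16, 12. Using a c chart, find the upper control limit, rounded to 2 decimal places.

c̄ = (12 + 20 + 17 + 12 + 13 + 6 + 13 + 12 + 15 + 13 + 12 + 13 + 16 + 10 + 8 + 17 + 21 + 14 + 15 + 16 + 12) / 21 = 287 / 21 = 13.6667
UCL = c̄ + 3√c̄ = 13.6667 + 3 × √13.6667 = 13.6667 + 3 × 3.6968 = 24.7572

24.76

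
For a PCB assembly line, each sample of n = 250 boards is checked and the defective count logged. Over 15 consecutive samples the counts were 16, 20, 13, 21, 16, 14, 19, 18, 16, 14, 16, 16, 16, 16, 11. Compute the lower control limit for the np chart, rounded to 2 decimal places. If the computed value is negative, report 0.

4.48

p̄ = Σdᵢ / (k·n) = 242 / (15 × 250) = 0.06453
LCL = np̄ − 3·√(np̄(1−p̄)) = 16.1333 − 3 × 3.8849 = 4.4787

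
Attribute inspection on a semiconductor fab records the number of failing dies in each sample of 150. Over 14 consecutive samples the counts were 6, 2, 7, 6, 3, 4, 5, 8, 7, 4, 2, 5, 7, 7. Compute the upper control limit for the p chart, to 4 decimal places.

p̄ = Σdᵢ / (k·n) = 73 / (14 × 150) = 0.03476
UCL = p̄ + 3·√(p̄(1−p̄)/n) = 0.03476 + 3 × √(0.03476×0.96524/150) = 0.03476 + 3 × 0.01496 = 0.07963

0.0796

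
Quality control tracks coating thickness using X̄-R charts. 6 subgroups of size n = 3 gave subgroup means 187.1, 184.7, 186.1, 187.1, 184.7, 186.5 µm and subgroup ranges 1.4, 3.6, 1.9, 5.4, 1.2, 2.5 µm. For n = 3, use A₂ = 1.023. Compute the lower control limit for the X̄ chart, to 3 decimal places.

183.305

X̄̄ = (187.1 + 184.7 + 186.1 + 187.1 + 184.7 + 186.5) / 6 = 1116.2000 / 6 = 186.0333
R̄ = (1.4 + 3.6 + 1.9 + 5.4 + 1.2 + 2.5) / 6 = 16.0000 / 6 = 2.6667
LCL = X̄̄ − A₂·R̄ = 186.0333 − 1.023 × 2.6667 = 183.3053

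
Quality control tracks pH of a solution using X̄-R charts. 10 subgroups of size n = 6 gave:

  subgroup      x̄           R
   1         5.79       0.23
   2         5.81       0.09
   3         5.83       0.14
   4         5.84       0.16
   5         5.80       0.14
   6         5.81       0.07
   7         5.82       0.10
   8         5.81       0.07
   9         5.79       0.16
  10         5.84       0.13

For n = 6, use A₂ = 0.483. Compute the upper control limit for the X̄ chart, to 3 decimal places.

X̄̄ = (5.79 + 5.81 + 5.83 + 5.84 + 5.80 + 5.81 + 5.82 + 5.81 + 5.79 + 5.84) / 10 = 58.1400 / 10 = 5.8140
R̄ = (0.23 + 0.09 + 0.14 + 0.16 + 0.14 + 0.07 + 0.10 + 0.07 + 0.16 + 0.13) / 10 = 1.2900 / 10 = 0.1290
UCL = X̄̄ + A₂·R̄ = 5.8140 + 0.483 × 0.1290 = 5.8763

5.876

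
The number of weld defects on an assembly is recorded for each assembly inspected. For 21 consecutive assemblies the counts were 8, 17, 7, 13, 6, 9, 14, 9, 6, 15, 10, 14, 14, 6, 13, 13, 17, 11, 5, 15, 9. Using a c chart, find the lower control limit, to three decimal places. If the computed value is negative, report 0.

c̄ = (8 + 17 + 7 + 13 + 6 + 9 + 14 + 9 + 6 + 15 + 10 + 14 + 14 + 6 + 13 + 13 + 17 + 11 + 5 + 15 + 9) / 21 = 231 / 21 = 11.0000
LCL = c̄ − 3√c̄ = 11.0000 − 3 × 3.3166 = 1.0501

1.050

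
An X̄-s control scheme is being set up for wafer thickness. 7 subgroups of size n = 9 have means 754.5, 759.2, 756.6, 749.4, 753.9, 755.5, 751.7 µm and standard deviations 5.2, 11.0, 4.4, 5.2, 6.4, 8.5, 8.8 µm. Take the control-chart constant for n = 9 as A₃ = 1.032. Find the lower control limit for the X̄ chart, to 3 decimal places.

747.102

X̄̄ = (754.5 + 759.2 + 756.6 + 749.4 + 753.9 + 755.5 + 751.7) / 7 = 754.4000
s̄ = (5.2 + 11.0 + 4.4 + 5.2 + 6.4 + 8.5 + 8.8) / 7 = 7.0714
LCL = X̄̄ − A₃·s̄ = 754.4000 − 1.032 × 7.0714 = 747.1023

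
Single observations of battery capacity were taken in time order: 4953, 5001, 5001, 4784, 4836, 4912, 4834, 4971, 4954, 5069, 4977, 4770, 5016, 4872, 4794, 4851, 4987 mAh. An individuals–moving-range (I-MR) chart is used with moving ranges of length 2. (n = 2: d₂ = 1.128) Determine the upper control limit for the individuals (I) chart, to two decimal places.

X̄ = (4953 + 5001 + 5001 + 4784 + 4836 + 4912 + 4834 + 4971 + 4954 + 5069 + 4977 + 4770 + 5016 + 4872 + 4794 + 4851 + 4987) / 17 = 4916.5882
Moving ranges: 48, 0, 217, 52, 76, 78, 137, 17, 115, 92, 207, 246, 144, 78, 57, 136; M̄R̄ = 1700.0000 / 16 = 106.2500
UCL = X̄ + 3·M̄R̄/d₂ = 4916.5882 + 3 × 106.2500 / 1.128 = 5199.1680

5199.17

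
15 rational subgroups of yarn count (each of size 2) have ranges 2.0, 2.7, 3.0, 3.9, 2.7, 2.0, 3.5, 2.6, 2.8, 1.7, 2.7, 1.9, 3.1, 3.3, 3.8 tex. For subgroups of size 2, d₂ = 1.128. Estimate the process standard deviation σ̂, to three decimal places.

2.465

R̄ = (2.0 + 2.7 + 3.0 + 3.9 + 2.7 + 2.0 + 3.5 + 2.6 + 2.8 + 1.7 + 2.7 + 1.9 + 3.1 + 3.3 + 3.8) / 15 = 2.7800
σ̂ = R̄ / d₂ = 2.7800 / 1.128 = 2.4645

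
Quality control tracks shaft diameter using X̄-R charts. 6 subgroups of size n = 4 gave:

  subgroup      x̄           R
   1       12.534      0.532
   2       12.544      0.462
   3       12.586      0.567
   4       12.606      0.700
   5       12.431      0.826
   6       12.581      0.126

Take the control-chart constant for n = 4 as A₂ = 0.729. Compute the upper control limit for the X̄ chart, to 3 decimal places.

X̄̄ = (12.534 + 12.544 + 12.586 + 12.606 + 12.431 + 12.581) / 6 = 75.2820 / 6 = 12.5470
R̄ = (0.532 + 0.462 + 0.567 + 0.700 + 0.826 + 0.126) / 6 = 3.2130 / 6 = 0.5355
UCL = X̄̄ + A₂·R̄ = 12.5470 + 0.729 × 0.5355 = 12.9374

12.937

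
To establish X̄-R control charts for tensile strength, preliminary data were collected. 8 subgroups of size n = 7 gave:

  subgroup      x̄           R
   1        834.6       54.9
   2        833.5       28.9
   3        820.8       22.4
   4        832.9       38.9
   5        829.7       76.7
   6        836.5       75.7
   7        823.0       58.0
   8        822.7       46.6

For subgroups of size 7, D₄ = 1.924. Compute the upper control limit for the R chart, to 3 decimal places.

R̄ = (54.9 + 28.9 + 22.4 + 38.9 + 76.7 + 75.7 + 58.0 + 46.6) / 8 = 402.1000 / 8 = 50.2625
UCL_R = D₄·R̄ = 1.924 × 50.2625 = 96.7050

96.705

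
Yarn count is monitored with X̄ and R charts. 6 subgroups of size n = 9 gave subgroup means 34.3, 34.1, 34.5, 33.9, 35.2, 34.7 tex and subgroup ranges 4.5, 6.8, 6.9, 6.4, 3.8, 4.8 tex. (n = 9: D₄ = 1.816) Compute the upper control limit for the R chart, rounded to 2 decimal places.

R̄ = (4.5 + 6.8 + 6.9 + 6.4 + 3.8 + 4.8) / 6 = 33.2000 / 6 = 5.5333
UCL_R = D₄·R̄ = 1.816 × 5.5333 = 10.0485

10.05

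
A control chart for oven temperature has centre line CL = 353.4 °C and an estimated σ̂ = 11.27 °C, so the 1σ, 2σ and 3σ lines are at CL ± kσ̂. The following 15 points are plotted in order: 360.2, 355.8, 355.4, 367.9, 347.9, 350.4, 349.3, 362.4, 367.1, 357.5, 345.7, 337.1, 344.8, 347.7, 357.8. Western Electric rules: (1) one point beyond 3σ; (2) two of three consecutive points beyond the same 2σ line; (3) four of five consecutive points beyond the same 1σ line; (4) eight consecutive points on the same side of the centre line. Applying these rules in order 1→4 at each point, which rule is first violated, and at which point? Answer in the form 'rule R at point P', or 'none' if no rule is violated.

Zone of each point (C = within 1σ̂, B = 1σ̂–2σ̂, A = 2σ̂–3σ̂, * = beyond 3σ̂; sign = side of CL): 1:+C, 2:+C, 3:+C, 4:+B, 5:-C, 6:-C, 7:-C, 8:+C, 9:+B, 10:+C, 11:-C, 12:-B, 13:-C, 14:-C, 15:+C
No rule fires across all 15 points.

none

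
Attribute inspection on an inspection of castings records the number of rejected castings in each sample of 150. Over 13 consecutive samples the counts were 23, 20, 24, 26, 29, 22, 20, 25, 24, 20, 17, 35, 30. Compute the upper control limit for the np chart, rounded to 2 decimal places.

37.75

p̄ = Σdᵢ / (k·n) = 315 / (13 × 150) = 0.16154
UCL = np̄ + 3·√(np̄(1−p̄)) = 24.2308 + 3 × √(24.2308×0.83846) = 24.2308 + 3 × 4.5074 = 37.7529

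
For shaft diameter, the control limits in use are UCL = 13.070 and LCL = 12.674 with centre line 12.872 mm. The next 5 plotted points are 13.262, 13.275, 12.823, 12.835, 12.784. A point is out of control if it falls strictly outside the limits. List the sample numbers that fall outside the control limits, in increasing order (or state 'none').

Compare each point to [12.674, 13.070]: sample 1 = 13.262 > UCL; sample 2 = 13.275 > UCL.

1, 2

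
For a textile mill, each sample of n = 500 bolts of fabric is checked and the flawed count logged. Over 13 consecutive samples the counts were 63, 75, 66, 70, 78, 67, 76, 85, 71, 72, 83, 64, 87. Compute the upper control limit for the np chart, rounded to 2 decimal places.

p̄ = Σdᵢ / (k·n) = 957 / (13 × 500) = 0.14723
UCL = np̄ + 3·√(np̄(1−p̄)) = 73.6154 + 3 × √(73.6154×0.85277) = 73.6154 + 3 × 7.9232 = 97.3850

97.38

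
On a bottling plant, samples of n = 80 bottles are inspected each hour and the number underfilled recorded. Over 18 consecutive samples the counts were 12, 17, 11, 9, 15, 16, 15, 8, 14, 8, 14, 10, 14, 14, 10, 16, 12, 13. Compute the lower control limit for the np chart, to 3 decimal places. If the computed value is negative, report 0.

p̄ = Σdᵢ / (k·n) = 228 / (18 × 80) = 0.15833
LCL = np̄ − 3·√(np̄(1−p̄)) = 12.6667 − 3 × 3.2651 = 2.8713

2.871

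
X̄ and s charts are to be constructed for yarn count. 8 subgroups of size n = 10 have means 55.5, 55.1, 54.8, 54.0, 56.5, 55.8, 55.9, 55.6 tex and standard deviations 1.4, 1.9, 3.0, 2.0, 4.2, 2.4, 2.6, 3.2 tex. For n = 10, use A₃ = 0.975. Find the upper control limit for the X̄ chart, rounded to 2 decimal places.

X̄̄ = (55.5 + 55.1 + 54.8 + 54.0 + 56.5 + 55.8 + 55.9 + 55.6) / 8 = 55.4000
s̄ = (1.4 + 1.9 + 3.0 + 2.0 + 4.2 + 2.4 + 2.6 + 3.2) / 8 = 2.5875
UCL = X̄̄ + A₃·s̄ = 55.4000 + 0.975 × 2.5875 = 57.9228

57.92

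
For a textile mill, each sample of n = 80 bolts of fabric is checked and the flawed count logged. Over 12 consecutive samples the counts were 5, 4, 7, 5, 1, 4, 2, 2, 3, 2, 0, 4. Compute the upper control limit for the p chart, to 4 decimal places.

0.1068

p̄ = Σdᵢ / (k·n) = 39 / (12 × 80) = 0.04063
UCL = p̄ + 3·√(p̄(1−p̄)/n) = 0.04063 + 3 × √(0.04063×0.95937/80) = 0.04063 + 3 × 0.02207 = 0.10684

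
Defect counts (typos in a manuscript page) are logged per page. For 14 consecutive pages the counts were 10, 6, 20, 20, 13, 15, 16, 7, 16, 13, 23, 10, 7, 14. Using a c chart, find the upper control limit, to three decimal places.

24.623

c̄ = (10 + 6 + 20 + 20 + 13 + 15 + 16 + 7 + 16 + 13 + 23 + 10 + 7 + 14) / 14 = 190 / 14 = 13.5714
UCL = c̄ + 3√c̄ = 13.5714 + 3 × √13.5714 = 13.5714 + 3 × 3.6839 = 24.6233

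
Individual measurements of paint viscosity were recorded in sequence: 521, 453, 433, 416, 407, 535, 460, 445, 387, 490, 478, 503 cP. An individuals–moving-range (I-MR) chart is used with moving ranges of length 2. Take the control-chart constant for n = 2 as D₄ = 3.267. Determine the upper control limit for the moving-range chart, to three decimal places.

Moving ranges: 68, 20, 17, 9, 128, 75, 15, 58, 103, 12, 25; M̄R̄ = 530.0000 / 11 = 48.1818
UCL_MR = D₄·M̄R̄ = 3.267 × 48.1818 = 157.4100

157.410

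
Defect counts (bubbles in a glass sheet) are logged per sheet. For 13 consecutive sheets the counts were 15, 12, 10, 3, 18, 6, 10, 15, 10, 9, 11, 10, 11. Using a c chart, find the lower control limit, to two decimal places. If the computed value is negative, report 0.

c̄ = (15 + 12 + 10 + 3 + 18 + 6 + 10 + 15 + 10 + 9 + 11 + 10 + 11) / 13 = 140 / 13 = 10.7692
LCL = c̄ − 3√c̄ = 10.7692 − 3 × 3.2817 = 0.9243

0.92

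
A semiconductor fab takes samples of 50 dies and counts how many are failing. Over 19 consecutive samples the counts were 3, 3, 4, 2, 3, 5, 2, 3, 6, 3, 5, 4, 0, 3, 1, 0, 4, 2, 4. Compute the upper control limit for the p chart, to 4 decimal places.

0.1608

p̄ = Σdᵢ / (k·n) = 57 / (19 × 50) = 0.06000
UCL = p̄ + 3·√(p̄(1−p̄)/n) = 0.06000 + 3 × √(0.06000×0.94000/50) = 0.06000 + 3 × 0.03359 = 0.16076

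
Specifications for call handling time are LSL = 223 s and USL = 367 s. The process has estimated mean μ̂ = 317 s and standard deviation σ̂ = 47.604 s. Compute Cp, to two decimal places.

0.50

Cp = (USL − LSL) / (6σ̂) = (367 − 223) / (6 × 47.604) = 144.0000 / 285.6240 = 0.5042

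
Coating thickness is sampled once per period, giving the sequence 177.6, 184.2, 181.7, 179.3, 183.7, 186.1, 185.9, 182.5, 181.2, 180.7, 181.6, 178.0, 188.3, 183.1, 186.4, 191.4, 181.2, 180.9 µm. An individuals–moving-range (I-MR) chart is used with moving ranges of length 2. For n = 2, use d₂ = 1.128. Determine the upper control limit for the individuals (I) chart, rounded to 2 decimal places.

192.77

X̄ = (177.6 + 184.2 + 181.7 + 179.3 + 183.7 + 186.1 + 185.9 + 182.5 + 181.2 + 180.7 + 181.6 + 178.0 + 188.3 + 183.1 + 186.4 + 191.4 + 181.2 + 180.9) / 18 = 182.9889
Moving ranges: 6.6, 2.5, 2.4, 4.4, 2.4, 0.2, 3.4, 1.3, 0.5, 0.9, 3.6, 10.3, 5.2, 3.3, 5.0, 10.2, 0.3; M̄R̄ = 62.5000 / 17 = 3.6765
UCL = X̄ + 3·M̄R̄/d₂ = 182.9889 + 3 × 3.6765 / 1.128 = 192.7667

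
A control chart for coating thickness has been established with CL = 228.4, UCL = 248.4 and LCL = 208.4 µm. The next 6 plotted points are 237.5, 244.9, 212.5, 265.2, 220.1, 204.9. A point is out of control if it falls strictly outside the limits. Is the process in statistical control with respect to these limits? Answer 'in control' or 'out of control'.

out of control

Compare each point to [208.4, 248.4]: sample 4 = 265.2 > UCL; sample 6 = 204.9 < LCL.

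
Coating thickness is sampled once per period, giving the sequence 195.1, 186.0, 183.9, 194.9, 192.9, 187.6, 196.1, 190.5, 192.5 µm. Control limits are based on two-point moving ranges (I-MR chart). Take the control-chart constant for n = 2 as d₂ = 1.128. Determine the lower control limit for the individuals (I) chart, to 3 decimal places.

X̄ = (195.1 + 186.0 + 183.9 + 194.9 + 192.9 + 187.6 + 196.1 + 190.5 + 192.5) / 9 = 191.0556
Moving ranges: 9.1, 2.1, 11.0, 2.0, 5.3, 8.5, 5.6, 2.0; M̄R̄ = 45.6000 / 8 = 5.7000
LCL = X̄ − 3·M̄R̄/d₂ = 191.0556 − 3 × 5.7000 / 1.128 = 175.8960

175.896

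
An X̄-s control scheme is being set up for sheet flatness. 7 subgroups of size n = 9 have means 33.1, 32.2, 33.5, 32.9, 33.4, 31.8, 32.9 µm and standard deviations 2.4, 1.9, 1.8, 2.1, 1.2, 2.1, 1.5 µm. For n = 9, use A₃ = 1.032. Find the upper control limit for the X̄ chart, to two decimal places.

X̄̄ = (33.1 + 32.2 + 33.5 + 32.9 + 33.4 + 31.8 + 32.9) / 7 = 32.8286
s̄ = (2.4 + 1.9 + 1.8 + 2.1 + 1.2 + 2.1 + 1.5) / 7 = 1.8571
UCL = X̄̄ + A₃·s̄ = 32.8286 + 1.032 × 1.8571 = 34.7451

34.75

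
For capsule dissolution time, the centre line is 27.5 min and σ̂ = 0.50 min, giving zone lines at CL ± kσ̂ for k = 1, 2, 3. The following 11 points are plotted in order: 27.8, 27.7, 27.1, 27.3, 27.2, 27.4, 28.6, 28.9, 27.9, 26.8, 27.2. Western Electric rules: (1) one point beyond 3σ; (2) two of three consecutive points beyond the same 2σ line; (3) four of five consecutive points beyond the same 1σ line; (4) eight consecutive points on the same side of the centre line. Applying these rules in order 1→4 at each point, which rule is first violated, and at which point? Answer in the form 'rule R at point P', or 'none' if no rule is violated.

rule 2 at point 8

Zone of each point (C = within 1σ̂, B = 1σ̂–2σ̂, A = 2σ̂–3σ̂, * = beyond 3σ̂; sign = side of CL): 1:+C, 2:+C, 3:-C, 4:-C, 5:-C, 6:-C, 7:+A, 8:+A, 9:+C, 10:-B, 11:-C
Rule 2 (two of three consecutive points beyond the same 2σ limit) is satisfied at point 8.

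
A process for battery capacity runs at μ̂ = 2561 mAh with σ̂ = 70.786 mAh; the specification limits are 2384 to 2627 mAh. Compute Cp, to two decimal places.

Cp = (USL − LSL) / (6σ̂) = (2627 − 2384) / (6 × 70.786) = 243.0000 / 424.7160 = 0.5721

0.57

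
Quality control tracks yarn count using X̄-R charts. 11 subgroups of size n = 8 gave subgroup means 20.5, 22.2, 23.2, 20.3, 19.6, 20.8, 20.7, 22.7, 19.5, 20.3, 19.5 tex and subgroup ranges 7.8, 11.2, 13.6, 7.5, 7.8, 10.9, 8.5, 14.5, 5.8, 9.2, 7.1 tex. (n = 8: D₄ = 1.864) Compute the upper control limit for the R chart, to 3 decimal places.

17.606

R̄ = (7.8 + 11.2 + 13.6 + 7.5 + 7.8 + 10.9 + 8.5 + 14.5 + 5.8 + 9.2 + 7.1) / 11 = 103.9000 / 11 = 9.4455
UCL_R = D₄·R̄ = 1.864 × 9.4455 = 17.6063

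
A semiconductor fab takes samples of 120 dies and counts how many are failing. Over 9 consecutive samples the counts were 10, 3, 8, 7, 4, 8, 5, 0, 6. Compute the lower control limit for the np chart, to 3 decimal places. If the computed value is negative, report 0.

p̄ = Σdᵢ / (k·n) = 51 / (9 × 120) = 0.04722
LCL = np̄ − 3·√(np̄(1−p̄)) = 5.6667 − 3 × 2.3236 = -1.3041 → 0 (negative, so LCL = 0)

0.000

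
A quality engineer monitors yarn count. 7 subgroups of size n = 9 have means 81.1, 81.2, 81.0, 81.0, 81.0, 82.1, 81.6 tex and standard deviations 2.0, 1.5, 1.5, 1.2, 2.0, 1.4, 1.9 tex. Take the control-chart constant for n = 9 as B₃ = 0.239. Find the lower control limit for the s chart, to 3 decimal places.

0.393

s̄ = (2.0 + 1.5 + 1.5 + 1.2 + 2.0 + 1.4 + 1.9) / 7 = 1.6429
LCL_s = B₃·s̄ = 0.239 × 1.6429 = 0.3926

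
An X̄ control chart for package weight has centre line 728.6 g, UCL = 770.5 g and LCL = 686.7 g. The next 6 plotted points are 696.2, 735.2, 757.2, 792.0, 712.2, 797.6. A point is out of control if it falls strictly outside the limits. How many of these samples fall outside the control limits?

2

Compare each point to [686.7, 770.5]: sample 4 = 792.0 > UCL; sample 6 = 797.6 > UCL.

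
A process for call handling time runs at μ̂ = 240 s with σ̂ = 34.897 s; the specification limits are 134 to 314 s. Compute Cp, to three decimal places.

0.860

Cp = (USL − LSL) / (6σ̂) = (314 − 134) / (6 × 34.897) = 180.0000 / 209.3820 = 0.8597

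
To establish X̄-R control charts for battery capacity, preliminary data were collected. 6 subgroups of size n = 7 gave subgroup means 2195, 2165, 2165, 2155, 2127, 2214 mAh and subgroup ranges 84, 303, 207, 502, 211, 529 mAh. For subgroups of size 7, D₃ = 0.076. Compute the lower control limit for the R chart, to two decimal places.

23.26

R̄ = (84 + 303 + 207 + 502 + 211 + 529) / 6 = 1836.0000 / 6 = 306.0000
LCL_R = D₃·R̄ = 0.076 × 306.0000 = 23.2560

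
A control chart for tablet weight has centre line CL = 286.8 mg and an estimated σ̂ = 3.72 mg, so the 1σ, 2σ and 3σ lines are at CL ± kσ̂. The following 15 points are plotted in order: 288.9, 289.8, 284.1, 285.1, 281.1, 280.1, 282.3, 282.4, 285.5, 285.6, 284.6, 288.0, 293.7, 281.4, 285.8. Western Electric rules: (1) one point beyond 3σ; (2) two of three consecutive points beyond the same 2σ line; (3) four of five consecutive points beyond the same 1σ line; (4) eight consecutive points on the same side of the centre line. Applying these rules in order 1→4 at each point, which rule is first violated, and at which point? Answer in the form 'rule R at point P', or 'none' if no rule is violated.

rule 3 at point 8

Zone of each point (C = within 1σ̂, B = 1σ̂–2σ̂, A = 2σ̂–3σ̂, * = beyond 3σ̂; sign = side of CL): 1:+C, 2:+C, 3:-C, 4:-C, 5:-B, 6:-B, 7:-B, 8:-B, 9:-C, 10:-C, 11:-C, 12:+C, 13:+B, 14:-B, 15:-C
Rule 3 (four of five consecutive points beyond the same 1σ limit) is satisfied at point 8.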